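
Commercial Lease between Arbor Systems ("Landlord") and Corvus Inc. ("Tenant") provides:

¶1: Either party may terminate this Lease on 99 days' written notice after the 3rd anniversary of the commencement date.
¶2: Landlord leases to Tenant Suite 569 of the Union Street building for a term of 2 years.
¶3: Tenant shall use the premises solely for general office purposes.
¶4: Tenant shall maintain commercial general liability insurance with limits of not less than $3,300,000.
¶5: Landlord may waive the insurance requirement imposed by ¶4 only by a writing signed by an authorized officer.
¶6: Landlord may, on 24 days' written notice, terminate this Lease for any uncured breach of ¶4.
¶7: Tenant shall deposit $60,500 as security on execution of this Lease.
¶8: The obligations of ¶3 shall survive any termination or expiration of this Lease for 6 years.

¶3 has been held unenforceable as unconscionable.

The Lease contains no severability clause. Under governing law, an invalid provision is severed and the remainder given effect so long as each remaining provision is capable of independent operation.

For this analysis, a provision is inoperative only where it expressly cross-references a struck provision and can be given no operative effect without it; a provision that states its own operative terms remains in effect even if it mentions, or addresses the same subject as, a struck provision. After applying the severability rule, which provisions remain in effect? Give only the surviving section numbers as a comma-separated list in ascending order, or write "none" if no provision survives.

¶3 is struck. ¶8 merely fixes the survival period for ¶3; with ¶3 gone it has nothing to operate on and falls away. With no severability clause, the stated default rule severs what cannot stand and enforces each remaining provision that can operate on its own. That leaves ¶1, ¶2, ¶4, ¶5, ¶6, and ¶7 in effect.

1, 2, 4, 5, 6, 7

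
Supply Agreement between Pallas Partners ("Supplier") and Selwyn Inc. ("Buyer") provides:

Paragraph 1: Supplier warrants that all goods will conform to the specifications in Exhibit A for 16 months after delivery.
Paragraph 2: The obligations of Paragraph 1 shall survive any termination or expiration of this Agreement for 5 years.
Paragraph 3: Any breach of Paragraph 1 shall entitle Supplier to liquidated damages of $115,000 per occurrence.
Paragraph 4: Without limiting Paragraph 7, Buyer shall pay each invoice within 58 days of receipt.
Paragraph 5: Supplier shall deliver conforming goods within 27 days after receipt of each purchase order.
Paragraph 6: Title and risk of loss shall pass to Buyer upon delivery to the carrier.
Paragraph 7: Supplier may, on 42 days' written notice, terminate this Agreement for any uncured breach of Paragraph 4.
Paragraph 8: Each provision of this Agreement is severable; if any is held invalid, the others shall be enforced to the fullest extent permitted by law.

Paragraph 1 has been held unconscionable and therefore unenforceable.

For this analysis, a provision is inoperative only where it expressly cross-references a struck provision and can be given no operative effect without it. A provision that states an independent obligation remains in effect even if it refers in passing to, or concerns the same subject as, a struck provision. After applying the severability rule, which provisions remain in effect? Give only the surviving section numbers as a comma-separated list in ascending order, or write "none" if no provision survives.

4, 5, 6, 7, 8

Paragraph 1 is struck. Paragraph 2 merely fixes the survival period for Paragraph 1; with Paragraph 1 gone it has nothing to operate on and falls away. The whole of Paragraph 3 is the liquidated-damages amount, defined by reference to Paragraph 1, so Paragraph 3 cannot stand once Paragraph 1 is removed. Under the severability clause in Paragraph 8, the remaining provisions continue in force. Paragraph 4, Paragraph 5, Paragraph 6, Paragraph 7, and Paragraph 8 remain in effect.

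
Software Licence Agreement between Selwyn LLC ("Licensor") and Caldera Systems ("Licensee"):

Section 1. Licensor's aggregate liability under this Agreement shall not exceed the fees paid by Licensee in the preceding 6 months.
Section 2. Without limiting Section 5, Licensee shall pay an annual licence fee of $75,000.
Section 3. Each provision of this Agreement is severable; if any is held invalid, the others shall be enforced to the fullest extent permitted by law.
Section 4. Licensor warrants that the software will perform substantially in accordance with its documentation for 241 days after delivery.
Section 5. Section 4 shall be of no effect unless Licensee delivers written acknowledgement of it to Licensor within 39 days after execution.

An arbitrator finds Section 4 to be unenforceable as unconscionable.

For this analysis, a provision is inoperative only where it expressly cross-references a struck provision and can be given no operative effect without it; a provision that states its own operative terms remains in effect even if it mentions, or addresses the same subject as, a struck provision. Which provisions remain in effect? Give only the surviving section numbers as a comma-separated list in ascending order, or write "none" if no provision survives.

Section 4 is struck. The only function of Section 5 is the acknowledgement condition for Section 4, so it cannot stand once Section 4 is removed. Section 2 mentions Section 5 but its own obligation stands independently of Section 5, so Section 2 is not affected. Under the severability clause in Section 3, the remaining provisions continue in force. That leaves Section 1, Section 2, and Section 3 in effect.

1, 2, 3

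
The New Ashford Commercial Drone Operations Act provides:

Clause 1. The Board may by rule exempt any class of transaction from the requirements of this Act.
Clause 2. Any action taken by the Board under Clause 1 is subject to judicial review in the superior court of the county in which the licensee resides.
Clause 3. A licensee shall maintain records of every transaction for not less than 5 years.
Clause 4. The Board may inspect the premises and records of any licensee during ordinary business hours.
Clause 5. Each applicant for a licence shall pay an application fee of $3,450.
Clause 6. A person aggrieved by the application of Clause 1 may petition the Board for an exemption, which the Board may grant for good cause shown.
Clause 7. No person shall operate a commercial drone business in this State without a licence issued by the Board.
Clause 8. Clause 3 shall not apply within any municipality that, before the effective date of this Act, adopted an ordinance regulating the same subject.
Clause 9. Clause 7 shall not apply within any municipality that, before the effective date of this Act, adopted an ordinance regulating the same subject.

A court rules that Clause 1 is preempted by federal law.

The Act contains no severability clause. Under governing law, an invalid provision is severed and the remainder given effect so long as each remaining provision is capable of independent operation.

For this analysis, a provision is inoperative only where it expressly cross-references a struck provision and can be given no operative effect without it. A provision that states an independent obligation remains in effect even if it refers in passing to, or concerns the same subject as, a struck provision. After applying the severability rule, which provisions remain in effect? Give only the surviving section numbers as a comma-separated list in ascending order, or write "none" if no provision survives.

Clause 1 is struck. Clause 2 operates only by reference to Clause 1, so it falls with Clause 1. The only function of Clause 6 is the exemption procedure for Clause 1, so it cannot stand once Clause 1 is removed. With no severability clause, the stated default rule severs what cannot stand and enforces each remaining provision that can operate on its own. That leaves Clause 3, Clause 4, Clause 5, Clause 7, Clause 8, and Clause 9 in effect.

3, 4, 5, 7, 8, 9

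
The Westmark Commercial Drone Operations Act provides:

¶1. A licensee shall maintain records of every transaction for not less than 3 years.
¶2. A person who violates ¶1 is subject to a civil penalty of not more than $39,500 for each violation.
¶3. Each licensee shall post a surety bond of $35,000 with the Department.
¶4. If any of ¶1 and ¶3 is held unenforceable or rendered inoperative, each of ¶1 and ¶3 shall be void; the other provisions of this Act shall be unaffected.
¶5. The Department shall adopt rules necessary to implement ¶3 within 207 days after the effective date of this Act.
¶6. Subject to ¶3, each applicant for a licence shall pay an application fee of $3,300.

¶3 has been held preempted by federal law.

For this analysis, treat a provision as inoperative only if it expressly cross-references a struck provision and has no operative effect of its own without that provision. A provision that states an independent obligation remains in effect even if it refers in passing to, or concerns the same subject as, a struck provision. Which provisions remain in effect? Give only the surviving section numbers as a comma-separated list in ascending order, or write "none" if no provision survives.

4, 6

¶3 is struck. ¶5 merely fixes the rulemaking mandate for ¶3; with ¶3 gone it has nothing to operate on and falls away. ¶6 mentions ¶3 but its own obligation stands independently of ¶3, so ¶6 is not affected. ¶4 declares ¶1 and ¶3 mutually dependent; since one of them has fallen, all of them are of no effect. That brings down ¶1 as well. ¶2 in turn depends solely on a provision now struck and likewise falls. The remainder continues in force under ¶4. ¶4 and ¶6 remain in effect.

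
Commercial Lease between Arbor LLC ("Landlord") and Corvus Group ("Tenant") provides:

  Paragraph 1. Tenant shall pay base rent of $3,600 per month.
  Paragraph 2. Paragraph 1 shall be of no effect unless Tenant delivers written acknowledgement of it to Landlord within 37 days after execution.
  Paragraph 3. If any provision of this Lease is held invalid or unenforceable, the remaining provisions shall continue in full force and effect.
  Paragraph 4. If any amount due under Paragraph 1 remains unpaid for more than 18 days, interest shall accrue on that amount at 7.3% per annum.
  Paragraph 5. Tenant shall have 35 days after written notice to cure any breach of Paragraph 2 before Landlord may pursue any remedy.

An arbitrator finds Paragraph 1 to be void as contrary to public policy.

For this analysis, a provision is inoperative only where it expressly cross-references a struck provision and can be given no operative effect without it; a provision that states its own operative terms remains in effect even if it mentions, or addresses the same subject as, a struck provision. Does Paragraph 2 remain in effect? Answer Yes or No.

No

Paragraph 1 is struck. Paragraph 2 operates only by reference to Paragraph 1, so it falls with Paragraph 1. Paragraph 4 does nothing except set the default interest on the base rent by reference to Paragraph 1; with Paragraph 1 gone it has no independent effect and is inoperative. The only function of Paragraph 5 is the cure period for breach of Paragraph 2, so it cannot stand once Paragraph 2 is removed. Under the severability clause in Paragraph 3, the remaining provisions continue in force. Only Paragraph 3 remains in effect. Paragraph 2 is among the inoperative provisions, so the answer is no.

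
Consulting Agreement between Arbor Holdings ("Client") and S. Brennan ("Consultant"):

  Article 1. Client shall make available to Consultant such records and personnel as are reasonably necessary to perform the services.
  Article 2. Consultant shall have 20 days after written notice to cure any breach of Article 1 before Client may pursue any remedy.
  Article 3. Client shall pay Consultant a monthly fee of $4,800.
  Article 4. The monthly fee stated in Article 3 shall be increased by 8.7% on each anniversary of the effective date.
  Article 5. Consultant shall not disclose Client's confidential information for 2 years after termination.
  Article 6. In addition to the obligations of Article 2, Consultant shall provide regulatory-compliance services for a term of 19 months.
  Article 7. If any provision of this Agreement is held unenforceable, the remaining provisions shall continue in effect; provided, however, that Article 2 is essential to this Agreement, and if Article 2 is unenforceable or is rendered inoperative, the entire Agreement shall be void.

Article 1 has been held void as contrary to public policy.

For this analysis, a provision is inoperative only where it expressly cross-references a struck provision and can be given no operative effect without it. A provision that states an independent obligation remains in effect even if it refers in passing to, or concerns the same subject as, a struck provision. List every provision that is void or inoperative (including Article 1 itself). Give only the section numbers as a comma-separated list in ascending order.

Article 1 is struck. Article 2 operates only by reference to Article 1, so it falls with Article 1. Article 7 makes Article 2 an essential term, and Article 2 has been rendered inoperative by the cascade; under Article 7, the entire Agreement is therefore void. No provision of the Agreement survives.

1, 2, 3, 4, 5, 6, 7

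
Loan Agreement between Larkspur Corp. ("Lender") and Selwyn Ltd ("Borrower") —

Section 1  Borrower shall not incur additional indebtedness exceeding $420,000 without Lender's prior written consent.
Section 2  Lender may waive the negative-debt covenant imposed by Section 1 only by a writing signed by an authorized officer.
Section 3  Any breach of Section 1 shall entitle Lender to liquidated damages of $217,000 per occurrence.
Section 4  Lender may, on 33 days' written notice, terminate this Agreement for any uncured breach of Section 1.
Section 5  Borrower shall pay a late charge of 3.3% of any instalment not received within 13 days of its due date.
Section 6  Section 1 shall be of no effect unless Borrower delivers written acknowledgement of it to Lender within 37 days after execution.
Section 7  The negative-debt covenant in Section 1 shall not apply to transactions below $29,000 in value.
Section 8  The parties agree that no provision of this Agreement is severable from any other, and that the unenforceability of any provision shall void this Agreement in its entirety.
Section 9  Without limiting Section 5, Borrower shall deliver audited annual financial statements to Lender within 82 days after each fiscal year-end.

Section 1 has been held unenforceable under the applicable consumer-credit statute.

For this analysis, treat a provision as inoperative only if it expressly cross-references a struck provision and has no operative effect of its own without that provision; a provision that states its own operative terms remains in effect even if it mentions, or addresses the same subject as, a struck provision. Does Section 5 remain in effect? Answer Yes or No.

No

Section 1 is struck. Section 2 has no operative effect of its own apart from Section 1 and is therefore inoperative. Section 3 has no operative effect of its own apart from Section 1 and is therefore inoperative. Section 4 merely fixes the termination right for breach of Section 1; with Section 1 gone it has nothing to operate on and falls away. The only function of Section 6 is the acknowledgement condition for Section 1, so it cannot stand once Section 1 is removed. Section 7 does nothing except set the carve-out from the negative-debt covenant by reference to Section 1; with Section 1 gone it has no independent effect and is inoperative. Section 8 provides that the Agreement is not severable, so the invalidity of any one provision voids the entire Agreement. No provision of the Agreement survives. Section 5 is among the inoperative provisions, so the answer is no.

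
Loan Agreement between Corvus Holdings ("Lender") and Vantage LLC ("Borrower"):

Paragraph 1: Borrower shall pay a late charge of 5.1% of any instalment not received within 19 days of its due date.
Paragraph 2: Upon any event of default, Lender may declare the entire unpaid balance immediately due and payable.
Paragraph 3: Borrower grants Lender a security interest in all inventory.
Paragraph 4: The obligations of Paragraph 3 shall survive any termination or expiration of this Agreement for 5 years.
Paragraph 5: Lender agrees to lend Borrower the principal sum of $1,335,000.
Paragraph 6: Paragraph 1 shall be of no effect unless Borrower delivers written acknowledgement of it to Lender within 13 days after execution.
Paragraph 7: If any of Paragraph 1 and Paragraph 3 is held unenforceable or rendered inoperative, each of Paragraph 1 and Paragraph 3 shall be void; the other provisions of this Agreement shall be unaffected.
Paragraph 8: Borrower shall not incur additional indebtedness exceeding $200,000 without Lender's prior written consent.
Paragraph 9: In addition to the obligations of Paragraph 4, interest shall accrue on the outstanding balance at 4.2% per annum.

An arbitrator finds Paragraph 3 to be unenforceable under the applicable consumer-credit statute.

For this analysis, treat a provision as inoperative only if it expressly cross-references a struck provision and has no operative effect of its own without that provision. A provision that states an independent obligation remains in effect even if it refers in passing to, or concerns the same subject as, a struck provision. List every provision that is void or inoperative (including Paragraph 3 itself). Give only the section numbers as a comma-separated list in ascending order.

Paragraph 3 is struck. The only function of Paragraph 4 is the survival period for Paragraph 3, so it cannot stand once Paragraph 3 is removed. Although Paragraph 9 refers to Paragraph 4, its operative terms do not depend on Paragraph 4, so it remains in effect. Paragraph 7 declares Paragraph 1 and Paragraph 3 mutually dependent; since one of them has fallen, all of them are of no effect. That brings down Paragraph 1 as well. Paragraph 6 in turn depends solely on a provision now struck and likewise falls. The remainder continues in force under Paragraph 7. Paragraph 2, Paragraph 5, Paragraph 7, Paragraph 8, and Paragraph 9 remain in effect.

1, 3, 4, 6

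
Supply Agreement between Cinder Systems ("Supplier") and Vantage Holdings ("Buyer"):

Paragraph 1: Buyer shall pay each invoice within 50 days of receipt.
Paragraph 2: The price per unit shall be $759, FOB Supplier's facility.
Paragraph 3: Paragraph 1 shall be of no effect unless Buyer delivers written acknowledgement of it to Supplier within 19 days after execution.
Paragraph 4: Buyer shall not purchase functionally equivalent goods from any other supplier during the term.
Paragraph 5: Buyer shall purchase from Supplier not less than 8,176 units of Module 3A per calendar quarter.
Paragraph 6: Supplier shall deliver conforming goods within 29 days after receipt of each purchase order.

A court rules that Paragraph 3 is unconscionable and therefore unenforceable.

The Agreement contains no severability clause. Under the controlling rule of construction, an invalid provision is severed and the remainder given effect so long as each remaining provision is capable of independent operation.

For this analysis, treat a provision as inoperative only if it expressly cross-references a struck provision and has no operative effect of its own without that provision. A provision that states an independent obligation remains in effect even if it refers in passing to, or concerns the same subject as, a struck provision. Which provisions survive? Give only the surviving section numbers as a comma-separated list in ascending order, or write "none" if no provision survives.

Paragraph 3 is struck. Nothing else in the Agreement is defined by reference to Paragraph 3. Under the stated default rule, only provisions that cannot operate independently fall away; the rest are enforced. That leaves Paragraph 1, Paragraph 2, Paragraph 4, Paragraph 5, and Paragraph 6 in effect.

1, 2, 4, 5, 6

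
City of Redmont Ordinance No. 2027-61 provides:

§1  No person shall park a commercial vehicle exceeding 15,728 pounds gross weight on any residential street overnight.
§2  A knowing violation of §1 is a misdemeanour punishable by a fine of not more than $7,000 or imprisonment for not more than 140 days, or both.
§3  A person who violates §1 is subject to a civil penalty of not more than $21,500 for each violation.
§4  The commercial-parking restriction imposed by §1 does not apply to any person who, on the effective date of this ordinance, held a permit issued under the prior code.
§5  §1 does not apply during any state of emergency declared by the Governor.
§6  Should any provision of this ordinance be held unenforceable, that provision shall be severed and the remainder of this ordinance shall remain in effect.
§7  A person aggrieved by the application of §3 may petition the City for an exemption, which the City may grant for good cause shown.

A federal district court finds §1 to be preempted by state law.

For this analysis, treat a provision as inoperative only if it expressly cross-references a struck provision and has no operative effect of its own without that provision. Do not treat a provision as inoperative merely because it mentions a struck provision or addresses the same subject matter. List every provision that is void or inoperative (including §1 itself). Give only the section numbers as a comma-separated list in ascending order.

§1 is struck. §2 operates only by reference to §1, so it falls with §1. §3 merely fixes the civil penalty for violating §1; with §1 gone it has nothing to operate on and falls away. §4 operates only by reference to §1, so it falls with §1. §5 merely fixes the emergency suspension of §1; with §1 gone it has nothing to operate on and falls away. The only function of §7 is the exemption procedure for §3, so it cannot stand once §3 is removed. §6 is a severability clause and preserves every provision that can still be given independent effect. Only §6 remains in effect.

1, 2, 3, 4, 5, 7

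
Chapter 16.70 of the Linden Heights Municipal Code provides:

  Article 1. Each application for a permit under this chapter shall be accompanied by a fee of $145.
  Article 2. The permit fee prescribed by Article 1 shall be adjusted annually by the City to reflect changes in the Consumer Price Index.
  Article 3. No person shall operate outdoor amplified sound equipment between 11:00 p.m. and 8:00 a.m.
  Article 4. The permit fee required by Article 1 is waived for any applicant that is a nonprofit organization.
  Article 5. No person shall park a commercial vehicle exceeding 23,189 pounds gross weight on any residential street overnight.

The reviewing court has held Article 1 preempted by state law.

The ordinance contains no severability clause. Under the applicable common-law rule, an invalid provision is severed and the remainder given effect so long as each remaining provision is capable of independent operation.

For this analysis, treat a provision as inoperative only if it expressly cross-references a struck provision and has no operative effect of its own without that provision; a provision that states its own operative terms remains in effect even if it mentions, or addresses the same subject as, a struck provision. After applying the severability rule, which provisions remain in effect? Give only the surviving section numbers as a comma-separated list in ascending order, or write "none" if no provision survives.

Article 1 is struck. The whole of Article 2 is the indexation of the permit fee, defined by reference to Article 1, so Article 2 cannot stand once Article 1 is removed. Article 4 does nothing except set the nonprofit waiver of the permit fee by reference to Article 1; with Article 1 gone it has no independent effect and is inoperative. With no severability clause, the stated default rule severs what cannot stand and enforces each remaining provision that can operate on its own. Article 3 and Article 5 remain in effect.

3, 5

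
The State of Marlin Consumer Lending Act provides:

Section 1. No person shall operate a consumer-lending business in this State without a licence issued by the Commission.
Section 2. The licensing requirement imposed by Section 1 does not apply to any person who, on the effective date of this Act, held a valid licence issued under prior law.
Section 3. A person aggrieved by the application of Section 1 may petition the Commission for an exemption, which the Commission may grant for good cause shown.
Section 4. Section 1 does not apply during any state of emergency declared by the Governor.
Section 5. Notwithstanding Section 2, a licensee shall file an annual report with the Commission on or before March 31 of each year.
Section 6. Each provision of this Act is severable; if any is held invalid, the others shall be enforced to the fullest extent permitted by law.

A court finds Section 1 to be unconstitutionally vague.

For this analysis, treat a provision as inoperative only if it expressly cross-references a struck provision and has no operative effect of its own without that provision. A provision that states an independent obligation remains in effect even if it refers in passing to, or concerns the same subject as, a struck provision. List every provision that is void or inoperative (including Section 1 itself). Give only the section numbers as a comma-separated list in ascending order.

Section 1 is struck. Section 2 merely fixes the grandfather exemption from Section 1; with Section 1 gone it has nothing to operate on and falls away. The only function of Section 3 is the exemption procedure for Section 1, so it cannot stand once Section 1 is removed. Section 4 merely fixes the emergency suspension of Section 1; with Section 1 gone it has nothing to operate on and falls away. Section 5 mentions Section 2 but its own obligation stands independently of Section 2, so Section 5 is not affected. Section 6 is a severability clause and preserves every provision that can still be given independent effect. Section 5 and Section 6 remain in effect.

1, 2, 3, 4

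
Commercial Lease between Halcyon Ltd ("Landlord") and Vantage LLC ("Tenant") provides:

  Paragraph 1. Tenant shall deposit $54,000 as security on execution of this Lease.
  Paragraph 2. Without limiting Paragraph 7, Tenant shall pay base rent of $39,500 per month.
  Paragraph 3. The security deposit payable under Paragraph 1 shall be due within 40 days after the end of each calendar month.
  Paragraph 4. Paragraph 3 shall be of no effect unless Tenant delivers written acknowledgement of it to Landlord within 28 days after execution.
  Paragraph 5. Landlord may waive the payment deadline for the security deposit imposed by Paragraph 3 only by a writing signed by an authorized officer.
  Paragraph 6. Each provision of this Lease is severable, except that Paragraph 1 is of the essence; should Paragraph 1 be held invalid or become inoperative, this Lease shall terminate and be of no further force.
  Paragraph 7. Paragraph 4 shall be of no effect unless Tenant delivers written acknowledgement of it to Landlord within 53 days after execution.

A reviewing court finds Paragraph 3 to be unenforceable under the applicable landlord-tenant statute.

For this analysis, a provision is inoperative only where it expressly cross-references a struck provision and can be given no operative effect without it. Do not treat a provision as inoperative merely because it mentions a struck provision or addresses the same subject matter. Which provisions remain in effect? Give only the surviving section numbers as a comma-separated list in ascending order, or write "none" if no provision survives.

1, 2, 6

Paragraph 3 is struck. The only function of Paragraph 4 is the acknowledgement condition for Paragraph 3, so it cannot stand once Paragraph 3 is removed. Paragraph 5 operates only by reference to Paragraph 3, so it falls with Paragraph 3. Paragraph 7 operates only by reference to Paragraph 4, so it falls with Paragraph 4. Although Paragraph 2 refers to Paragraph 7, its operative terms do not depend on Paragraph 7, so it remains in effect. Paragraph 6 makes Paragraph 1 an essential term, but Paragraph 1 is unaffected, so the severability proviso in Paragraph 6 preserves the remaining provisions. The provisions still in force are Paragraph 1, Paragraph 2, and Paragraph 6.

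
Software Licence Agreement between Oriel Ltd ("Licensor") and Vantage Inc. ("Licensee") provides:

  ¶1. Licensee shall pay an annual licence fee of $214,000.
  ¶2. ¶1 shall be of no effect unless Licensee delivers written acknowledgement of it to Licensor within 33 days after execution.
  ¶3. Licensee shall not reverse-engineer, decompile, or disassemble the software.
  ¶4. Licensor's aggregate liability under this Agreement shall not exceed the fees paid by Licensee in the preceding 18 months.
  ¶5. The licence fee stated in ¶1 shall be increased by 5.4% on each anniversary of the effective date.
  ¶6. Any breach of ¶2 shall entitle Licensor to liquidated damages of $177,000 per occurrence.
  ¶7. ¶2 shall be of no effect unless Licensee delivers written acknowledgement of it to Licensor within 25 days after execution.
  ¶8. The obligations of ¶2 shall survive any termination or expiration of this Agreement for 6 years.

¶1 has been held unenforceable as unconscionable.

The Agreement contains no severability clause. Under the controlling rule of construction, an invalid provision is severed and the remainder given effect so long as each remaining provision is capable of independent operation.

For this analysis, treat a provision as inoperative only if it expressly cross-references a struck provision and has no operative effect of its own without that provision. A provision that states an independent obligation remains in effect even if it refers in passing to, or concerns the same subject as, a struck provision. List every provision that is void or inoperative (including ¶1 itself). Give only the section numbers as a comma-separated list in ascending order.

¶1 is struck. ¶2 merely fixes the acknowledgement condition for ¶1; with ¶1 gone it has nothing to operate on and falls away. ¶5 operates only by reference to ¶1, so it falls with ¶1. ¶6 operates only by reference to ¶2, so it falls with ¶2. The only function of ¶7 is the acknowledgement condition for ¶2, so it cannot stand once ¶2 is removed. The only function of ¶8 is the survival period for ¶2, so it cannot stand once ¶2 is removed. With no severability clause, the stated default rule severs what cannot stand and enforces each remaining provision that can operate on its own. That leaves ¶3 and ¶4 in effect.

1, 2, 5, 6, 7, 8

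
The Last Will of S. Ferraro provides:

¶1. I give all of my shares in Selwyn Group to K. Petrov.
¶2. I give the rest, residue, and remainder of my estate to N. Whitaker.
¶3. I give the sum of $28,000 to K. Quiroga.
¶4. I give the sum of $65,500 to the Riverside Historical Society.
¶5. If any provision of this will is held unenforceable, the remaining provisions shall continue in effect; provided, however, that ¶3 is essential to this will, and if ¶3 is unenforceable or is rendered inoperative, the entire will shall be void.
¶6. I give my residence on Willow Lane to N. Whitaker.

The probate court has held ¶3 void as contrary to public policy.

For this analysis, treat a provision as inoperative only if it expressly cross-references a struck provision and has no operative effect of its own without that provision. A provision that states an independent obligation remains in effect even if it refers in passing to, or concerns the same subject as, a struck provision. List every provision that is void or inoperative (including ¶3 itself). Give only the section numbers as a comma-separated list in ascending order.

¶3 is struck. No other provision's operative terms depend on ¶3. ¶5 makes ¶3 an essential term, and ¶3 is the provision held invalid; under ¶5, the entire will is therefore void. No provision of the will survives.

1, 2, 3, 4, 5, 6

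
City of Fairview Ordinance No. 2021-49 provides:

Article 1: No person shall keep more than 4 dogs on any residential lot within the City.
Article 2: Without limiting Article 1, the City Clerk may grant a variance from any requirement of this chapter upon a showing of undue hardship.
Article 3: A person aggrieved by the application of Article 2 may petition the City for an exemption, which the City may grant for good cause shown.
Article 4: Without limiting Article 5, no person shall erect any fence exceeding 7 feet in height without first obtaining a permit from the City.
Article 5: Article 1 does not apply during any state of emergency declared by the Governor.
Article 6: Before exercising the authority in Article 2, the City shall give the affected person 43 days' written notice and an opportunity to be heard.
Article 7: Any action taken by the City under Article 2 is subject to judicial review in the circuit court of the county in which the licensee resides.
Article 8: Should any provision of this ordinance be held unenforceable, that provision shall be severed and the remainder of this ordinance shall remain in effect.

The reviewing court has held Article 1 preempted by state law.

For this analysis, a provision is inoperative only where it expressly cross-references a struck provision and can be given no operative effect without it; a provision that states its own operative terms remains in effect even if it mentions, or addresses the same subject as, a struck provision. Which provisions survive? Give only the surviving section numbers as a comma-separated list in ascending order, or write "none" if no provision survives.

2, 3, 4, 6, 7, 8

Article 1 is struck. Article 5 merely fixes the emergency suspension of Article 1; with Article 1 gone it has nothing to operate on and falls away. Although Article 4 refers to Article 5, its operative terms do not depend on Article 5, so it remains in effect. Although Article 2 refers to Article 1, its operative terms do not depend on Article 1, so it remains in effect. Under the severability clause in Article 8, the remaining provisions continue in force. Article 2, Article 3, Article 4, Article 6, Article 7, and Article 8 remain in effect.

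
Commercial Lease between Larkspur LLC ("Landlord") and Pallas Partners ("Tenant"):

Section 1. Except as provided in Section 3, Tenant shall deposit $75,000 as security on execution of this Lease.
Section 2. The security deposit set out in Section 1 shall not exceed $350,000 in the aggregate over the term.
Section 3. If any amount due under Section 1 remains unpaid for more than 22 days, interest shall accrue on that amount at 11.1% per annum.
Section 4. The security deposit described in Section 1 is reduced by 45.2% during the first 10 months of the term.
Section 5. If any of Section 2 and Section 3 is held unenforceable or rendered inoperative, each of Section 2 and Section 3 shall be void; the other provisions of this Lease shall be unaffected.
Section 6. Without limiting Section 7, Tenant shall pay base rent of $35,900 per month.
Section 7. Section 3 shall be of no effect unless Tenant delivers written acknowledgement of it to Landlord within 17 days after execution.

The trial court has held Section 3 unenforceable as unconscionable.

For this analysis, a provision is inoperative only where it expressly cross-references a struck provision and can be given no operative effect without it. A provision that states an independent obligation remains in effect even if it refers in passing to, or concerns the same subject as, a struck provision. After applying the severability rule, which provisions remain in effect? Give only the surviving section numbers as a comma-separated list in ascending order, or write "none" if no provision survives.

1, 4, 5, 6

Section 3 is struck. The only function of Section 7 is the acknowledgement condition for Section 3, so it cannot stand once Section 3 is removed. Section 6 mentions Section 7 but its own obligation stands independently of Section 7, so Section 6 is not affected. Although Section 1 refers to Section 3, its operative terms do not depend on Section 3, so it remains in effect. Section 5 declares Section 2 and Section 3 mutually dependent; since one of them has fallen, all of them are of no effect. That brings down Section 2 as well. The remainder continues in force under Section 5. That leaves Section 1, Section 4, Section 5, and Section 6 in effect.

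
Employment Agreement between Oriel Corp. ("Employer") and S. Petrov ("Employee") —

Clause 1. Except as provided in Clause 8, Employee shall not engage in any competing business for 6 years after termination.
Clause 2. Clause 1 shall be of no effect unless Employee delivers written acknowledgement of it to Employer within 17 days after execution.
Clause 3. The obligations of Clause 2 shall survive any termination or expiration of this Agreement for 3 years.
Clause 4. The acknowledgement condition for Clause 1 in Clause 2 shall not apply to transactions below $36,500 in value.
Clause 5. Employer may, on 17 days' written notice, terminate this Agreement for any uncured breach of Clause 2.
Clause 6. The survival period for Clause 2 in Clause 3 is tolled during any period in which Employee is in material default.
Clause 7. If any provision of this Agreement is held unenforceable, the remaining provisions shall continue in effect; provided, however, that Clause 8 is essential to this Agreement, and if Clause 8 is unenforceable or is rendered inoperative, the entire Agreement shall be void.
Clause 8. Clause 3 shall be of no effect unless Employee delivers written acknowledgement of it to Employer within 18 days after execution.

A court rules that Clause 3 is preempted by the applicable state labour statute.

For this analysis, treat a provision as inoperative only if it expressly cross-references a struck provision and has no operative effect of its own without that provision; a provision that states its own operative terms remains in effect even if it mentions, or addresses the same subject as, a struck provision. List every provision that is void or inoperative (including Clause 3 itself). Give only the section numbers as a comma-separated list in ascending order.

1, 2, 3, 4, 5, 6, 7, 8

Clause 3 is struck. Clause 6 operates only by reference to Clause 3, so it falls with Clause 3. Clause 8 merely fixes the acknowledgement condition for Clause 3; with Clause 3 gone it has nothing to operate on and falls away. Clause 7 makes Clause 8 an essential term, and Clause 8 has been rendered inoperative by the cascade; under Clause 7, the entire Agreement is therefore void. No provision of the Agreement survives.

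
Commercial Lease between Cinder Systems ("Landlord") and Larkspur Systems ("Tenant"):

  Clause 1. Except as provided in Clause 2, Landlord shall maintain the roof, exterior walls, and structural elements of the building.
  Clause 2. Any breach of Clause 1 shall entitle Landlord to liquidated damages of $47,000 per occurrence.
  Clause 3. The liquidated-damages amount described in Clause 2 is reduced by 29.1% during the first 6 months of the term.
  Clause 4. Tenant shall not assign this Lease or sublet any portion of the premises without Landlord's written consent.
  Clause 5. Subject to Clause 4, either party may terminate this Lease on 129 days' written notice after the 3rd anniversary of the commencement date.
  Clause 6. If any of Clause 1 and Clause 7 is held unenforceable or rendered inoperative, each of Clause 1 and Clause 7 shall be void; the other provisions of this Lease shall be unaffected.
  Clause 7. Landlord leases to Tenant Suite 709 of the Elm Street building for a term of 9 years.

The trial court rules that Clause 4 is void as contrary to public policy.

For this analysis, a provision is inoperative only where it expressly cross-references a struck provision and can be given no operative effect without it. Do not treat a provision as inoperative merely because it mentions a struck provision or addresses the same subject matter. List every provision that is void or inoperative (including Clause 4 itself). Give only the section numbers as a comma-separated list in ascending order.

4

Clause 4 is struck. Clause 5 mentions Clause 4 but its own obligation stands independently of Clause 4, so Clause 5 is not affected. No other provision's operative terms depend on Clause 4. Clause 6 ties Clause 1 and Clause 7 together, but none of those is affected here; the remaining provisions continue in force under Clause 6. The provisions still in force are Clause 1, Clause 2, Clause 3, Clause 5, Clause 6, and Clause 7.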